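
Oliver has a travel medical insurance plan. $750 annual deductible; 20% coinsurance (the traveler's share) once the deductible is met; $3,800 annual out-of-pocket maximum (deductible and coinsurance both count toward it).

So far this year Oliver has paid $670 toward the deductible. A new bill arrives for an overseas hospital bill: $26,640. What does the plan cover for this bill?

$23,510

Remaining deductible: $750 − $670 = $80.
That leaves $26,640 − $80 = $26,560 for coinsurance.
Traveler's 20% share of $26,560 is $5,312.
So the traveler owes $80 + $5,312 = $5,392 before any cap.
That would bring total out-of-pocket to $6,062, past the $3,800 cap. The traveler is capped at $3,800 − $670 = $3,130 on this claim.
The plan picks up $26,640 − $3,130 = $23,510.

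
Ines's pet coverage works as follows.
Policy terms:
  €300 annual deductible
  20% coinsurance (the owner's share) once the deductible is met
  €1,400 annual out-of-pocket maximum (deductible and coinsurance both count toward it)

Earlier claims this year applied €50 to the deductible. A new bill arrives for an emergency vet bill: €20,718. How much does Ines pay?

€1,350

Deductible still to meet: €300 − €50 = €250.
After the €250 deductible portion, €20,718 − €250 = €20,468 is subject to coinsurance.
Owner's 20% share of €20,468 is €4,093.60.
That puts the owner's cost at €250 + €4,093.60 = €4,343.60 before any cap.
Year-to-date out-of-pocket would reach €50 + €4,343.60 = €4,393.60, above the €1,400 maximum, so the owner pays only €1,400 − €50 = €1,350.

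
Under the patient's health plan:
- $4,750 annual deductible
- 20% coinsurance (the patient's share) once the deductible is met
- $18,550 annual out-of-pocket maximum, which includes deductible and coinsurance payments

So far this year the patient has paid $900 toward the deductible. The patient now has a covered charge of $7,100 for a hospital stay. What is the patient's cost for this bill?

$900 of the $4,750 deductible is already met, leaving $3,850.
After the $3,850 deductible portion, $7,100 − $3,850 = $3,250 is subject to coinsurance.
Coinsurance: $3,250 × 20% = $650.
Patient responsibility before any cap: $3,850 + $650 = $4,500.
Year-to-date out-of-pocket becomes $900 + $4,500 = $5,400, still under the $18,550 maximum, so no cap applies.

$4,500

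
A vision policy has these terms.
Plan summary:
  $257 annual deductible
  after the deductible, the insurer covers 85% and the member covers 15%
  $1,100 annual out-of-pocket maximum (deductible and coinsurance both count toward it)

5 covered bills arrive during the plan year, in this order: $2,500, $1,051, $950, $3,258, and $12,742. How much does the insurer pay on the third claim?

$807.50

Bill 1, $2,500: $257 to deductible, leaving $2,243; 15% of $2,243 = $336.45. Member owes $593.45 (running OOP $593.45). Plan pays $2,500 − $593.45 = $1,906.55.
Bill 2, $1,051: deductible met; 15% of $1,051 = $157.65. Cost to member: $157.65. OOP to date $751.10. Insurer: $1,051 − $157.65 = $893.35.
Bill 3, $950: deductible already satisfied, so member's share is 15% × $950 = $142.50. Member owes $142.50 (running OOP $893.60). Plan pays $950 − $142.50 = $807.50.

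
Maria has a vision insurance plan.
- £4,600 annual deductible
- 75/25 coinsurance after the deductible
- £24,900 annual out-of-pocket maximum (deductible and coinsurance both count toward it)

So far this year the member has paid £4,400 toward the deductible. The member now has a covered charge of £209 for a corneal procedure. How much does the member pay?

£4,400 of the £4,600 deductible is already met, leaving £200.
After the £200 deductible portion, £209 − £200 = £9 is subject to coinsurance.
25% of £9 = £2.25 falls to the member.
So the member owes £200 + £2.25 = £202.25 before any cap.
Total out-of-pocket so far would be £4,400 + £202.25 = £4,602.25, below the £24,900 cap — no reduction.

£202.25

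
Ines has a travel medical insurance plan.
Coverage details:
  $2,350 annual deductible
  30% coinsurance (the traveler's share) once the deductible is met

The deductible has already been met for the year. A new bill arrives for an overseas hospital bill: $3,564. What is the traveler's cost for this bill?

$1,069.20

The deductible is already satisfied, so the full bill goes to coinsurance.
Coinsurance: $3,564 × 30% = $1,069.20.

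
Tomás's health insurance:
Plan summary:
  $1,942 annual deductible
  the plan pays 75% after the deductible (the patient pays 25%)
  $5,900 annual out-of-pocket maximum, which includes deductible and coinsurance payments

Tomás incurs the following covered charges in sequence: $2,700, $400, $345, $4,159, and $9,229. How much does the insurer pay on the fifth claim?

Bill 1, $2,700: $1,942 to deductible, leaving $758; coinsurance $758 × 25% = $189.50. Cost to patient: $2,131.50. OOP to date $2,131.50. Insurer: $2,700 − $2,131.50 = $568.50.
Bill 2, $400: 25% coinsurance on $400 = $100. Cost to patient: $100. OOP to date $2,231.50. Plan pays $400 − $100 = $300.
Bill 3, $345: deductible met; 25% of $345 = $86.25. Patient pays $86.25; OOP now $2,317.75. Plan pays $345 − $86.25 = $258.75.
Bill 4, $4,159: deductible already satisfied, so patient's share is 25% × $4,159 = $1,039.75. Patient owes $1,039.75 (running OOP $3,357.50). Insurer: $4,159 − $1,039.75 = $3,119.25.
Bill 5, $9,229: deductible met; 25% of $9,229 = $2,307.25. Patient pays $2,307.25; OOP now $5,664.75. Plan pays $9,229 − $2,307.25 = $6,921.75.

$6,921.75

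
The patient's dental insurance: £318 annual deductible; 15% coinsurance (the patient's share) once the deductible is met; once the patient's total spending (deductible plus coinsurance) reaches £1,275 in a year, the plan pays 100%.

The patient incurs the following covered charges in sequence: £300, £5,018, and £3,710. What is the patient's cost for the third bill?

Claim 1 (£300): entire amount goes to the deductible. Patient pays £300; OOP now £300.
Claim 2 (£5,018): deductible takes £18, £5,000 remains; 15% of £5,000 = £750. Patient pays £768; OOP now £1,068.
Claim 3 (£3,710): 15% coinsurance on £3,710 = £556.50. OOP would hit £1,624.50 > £1,275, so the cap limits the patient to £1,275 − £1,068 = £207.

£207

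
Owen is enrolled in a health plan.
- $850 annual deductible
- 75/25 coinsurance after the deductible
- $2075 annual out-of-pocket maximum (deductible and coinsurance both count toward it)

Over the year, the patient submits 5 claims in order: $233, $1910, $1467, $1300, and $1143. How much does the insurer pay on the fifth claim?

Claim 1 — $233: fully absorbed by the deductible. Cost to patient: $233. OOP to date $233. Plan pays $233 − $233 = $0.
Claim 2 — $1910: $617 finishes the deductible; $1293 goes to coinsurance; patient's 25% is $323.25. Patient pays $940.25; OOP now $1173.25. Plan pays $1910 − $940.25 = $969.75.
Claim 3 — $1467: deductible met; 25% of $1467 = $366.75. Patient owes $366.75 (running OOP $1540). Insurer: $1467 − $366.75 = $1100.25.
Claim 4 — $1300: deductible already satisfied, so patient's share is 25% × $1300 = $325. Patient owes $325 (running OOP $1865). Plan pays $1300 − $325 = $975.
Claim 5 — $1143: deductible met; 25% of $1143 = $285.75. OOP would hit $2150.75 > $2075, so the cap limits the patient to $2075 − $1865 = $210. Insurer: $1143 − $210 = $933.

$933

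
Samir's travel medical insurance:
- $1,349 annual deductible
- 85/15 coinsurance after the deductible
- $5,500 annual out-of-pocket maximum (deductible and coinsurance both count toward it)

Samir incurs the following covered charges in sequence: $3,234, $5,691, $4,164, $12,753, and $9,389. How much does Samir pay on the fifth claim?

$477.05

Claim 1 — $3,234: $1,349 to deductible, leaving $1,885; 15% of $1,885 = $282.75. Traveler pays $1,631.75; OOP now $1,631.75.
Claim 2 — $5,691: deductible already satisfied, so traveler's share is 15% × $5,691 = $853.65. Cost to traveler: $853.65. OOP to date $2,485.40.
Claim 3 — $4,164: deductible already satisfied, so traveler's share is 15% × $4,164 = $624.60. Traveler pays $624.60; OOP now $3,110.
Claim 4 — $12,753: deductible met; 15% of $12,753 = $1,912.95. Traveler owes $1,912.95 (running OOP $5,022.95).
Claim 5 — $9,389: deductible already satisfied, so traveler's share is 15% × $9,389 = $1,408.35. Adding that to $5,022.95 gives $6,431.30, past the $5,500 cap; traveler pays only $5,500 − $5,022.95 = $477.05.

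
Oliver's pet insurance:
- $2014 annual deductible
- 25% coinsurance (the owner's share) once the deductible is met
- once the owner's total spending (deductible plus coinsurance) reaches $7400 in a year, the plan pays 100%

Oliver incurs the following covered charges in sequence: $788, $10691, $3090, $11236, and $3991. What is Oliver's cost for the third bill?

$772.50

#1 ($788): entire amount goes to the deductible. Owner owes $788 (running OOP $788).
#2 ($10691): $1226 to deductible, leaving $9465; owner's 25% is $2366.25. Owner owes $3592.25 (running OOP $4380.25).
#3 ($3090): deductible already satisfied, so owner's share is 25% × $3090 = $772.50. Owner owes $772.50 (running OOP $5152.75).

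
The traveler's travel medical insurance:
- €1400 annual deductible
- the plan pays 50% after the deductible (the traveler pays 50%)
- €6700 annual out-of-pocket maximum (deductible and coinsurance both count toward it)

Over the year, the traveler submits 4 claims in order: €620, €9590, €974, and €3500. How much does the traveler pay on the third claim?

Bill 1, €620: entire amount goes to the deductible. Traveler pays €620; OOP now €620.
Bill 2, €9590: deductible takes €780, €8810 remains; coinsurance €8810 × 50% = €4405. Traveler owes €5185 (running OOP €5805).
Bill 3, €974: deductible already satisfied, so traveler's share is 50% × €974 = €487. Traveler pays €487; OOP now €6292.

€487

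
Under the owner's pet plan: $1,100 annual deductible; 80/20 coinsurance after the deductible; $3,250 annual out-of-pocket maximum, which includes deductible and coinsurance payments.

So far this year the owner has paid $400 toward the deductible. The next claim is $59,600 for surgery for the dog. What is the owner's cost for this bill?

Deductible still to meet: $1,100 − $400 = $700.
The remaining $58,900 (= $59,600 − $700) moves to coinsurance.
Coinsurance: $58,900 × 20% = $11,780.
Owner responsibility before any cap: $700 + $11,780 = $12,480.
Adding $12,480 to the $400 already spent would give $12,880, which exceeds the $3,250 cap; the owner pays just $3,250 − $400 = $2,850.

$2,850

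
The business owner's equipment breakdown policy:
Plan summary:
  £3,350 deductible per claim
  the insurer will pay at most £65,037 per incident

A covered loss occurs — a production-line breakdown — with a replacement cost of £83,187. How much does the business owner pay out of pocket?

After the deductible, £83,187 − £3,350 = £79,837 remains.
£79,837 exceeds the £65,037 limit, so the insurer pays the limit: £65,037.
The business owner bears the rest of the original loss: £83,187 − £65,037 = £18,150.

£18,150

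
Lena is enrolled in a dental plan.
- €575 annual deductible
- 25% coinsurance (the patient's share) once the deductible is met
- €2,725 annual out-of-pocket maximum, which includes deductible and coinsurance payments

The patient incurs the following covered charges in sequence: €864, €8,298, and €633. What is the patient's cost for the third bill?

Claim 1 (€864): €575 to deductible, leaving €289; patient's 25% is €72.25. Patient owes €647.25 (running OOP €647.25).
Claim 2 (€8,298): 25% coinsurance on €8,298 = €2,074.50. Patient owes €2,074.50 (running OOP €2,721.75).
Claim 3 (€633): deductible already satisfied, so patient's share is 25% × €633 = €158.25. Adding that to €2,721.75 gives €2,880, past the €2,725 cap; patient pays only €2,725 − €2,721.75 = €3.25.

€3.25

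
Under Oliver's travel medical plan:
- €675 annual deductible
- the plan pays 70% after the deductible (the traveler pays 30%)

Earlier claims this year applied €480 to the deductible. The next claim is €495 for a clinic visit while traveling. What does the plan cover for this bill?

€210

Remaining deductible: €675 − €480 = €195.
The remaining €300 (= €495 − €195) moves to coinsurance.
30% of €300 = €90 falls to the traveler.
Traveler responsibility: €195 + €90 = €285.
The insurer covers the remainder: €495 − €285 = €210.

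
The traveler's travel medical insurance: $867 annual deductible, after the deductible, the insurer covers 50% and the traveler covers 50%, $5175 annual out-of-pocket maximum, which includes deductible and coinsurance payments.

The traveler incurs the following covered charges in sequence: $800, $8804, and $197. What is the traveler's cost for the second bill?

$4375

Claim 1 — $800: entire amount goes to the deductible. Traveler owes $800 (running OOP $800).
Claim 2 — $8804: $67 to deductible, leaving $8737; traveler's 50% is $4368.50. Deductible plus coinsurance: $67 + $4368.50 = $4435.50. That would push OOP to $5235.50, over the $5175 cap, so traveler pays $5175 − $800 = $4375.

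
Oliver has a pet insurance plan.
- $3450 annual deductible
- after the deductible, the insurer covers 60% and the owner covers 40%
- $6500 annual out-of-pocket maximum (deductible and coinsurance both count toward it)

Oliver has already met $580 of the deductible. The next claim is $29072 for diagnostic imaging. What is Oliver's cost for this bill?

Deductible still to meet: $3450 − $580 = $2870.
The remaining $26202 (= $29072 − $2870) moves to coinsurance.
Owner's 40% share of $26202 is $10480.80.
Owner responsibility before any cap: $2870 + $10480.80 = $13350.80.
That would bring total out-of-pocket to $13930.80, past the $6500 cap. The owner is capped at $6500 − $580 = $5920 on this claim.

$5920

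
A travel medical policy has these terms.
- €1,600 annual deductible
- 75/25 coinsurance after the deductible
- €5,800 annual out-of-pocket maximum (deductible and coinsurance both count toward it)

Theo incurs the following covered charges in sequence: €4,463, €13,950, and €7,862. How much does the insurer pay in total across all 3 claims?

€20,475

#1 (€4,463): €1,600 finishes the deductible; €2,863 goes to coinsurance; coinsurance €2,863 × 25% = €715.75. Cost to traveler: €2,315.75. OOP to date €2,315.75. Plan pays €4,463 − €2,315.75 = €2,147.25.
#2 (€13,950): 25% coinsurance on €13,950 = €3,487.50. OOP would hit €5,803.25 > €5,800, so the cap limits the traveler to €5,800 − €2,315.75 = €3,484.25. Insurer: €13,950 − €3,484.25 = €10,465.75.
#3 (€7,862): deductible met; 25% of €7,862 = €1,965.50. Adding that to €5,800 gives €7,765.50, past the €5,800 cap; traveler pays only €5,800 − €5,800 = €0. Insurer: €7,862 − €0 = €7,862.
Insurer total: €2,147.25 + €10,465.75 + €7,862 = €20,475.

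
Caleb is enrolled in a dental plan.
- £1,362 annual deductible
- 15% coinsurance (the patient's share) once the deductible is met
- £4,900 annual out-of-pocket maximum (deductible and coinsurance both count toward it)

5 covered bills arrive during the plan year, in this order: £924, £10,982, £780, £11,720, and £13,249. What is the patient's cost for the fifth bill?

Claim 1 — £924: fully absorbed by the deductible. Patient owes £924 (running OOP £924).
Claim 2 — £10,982: deductible takes £438, £10,544 remains; patient's 15% is £1,581.60. Cost to patient: £2,019.60. OOP to date £2,943.60.
Claim 3 — £780: deductible met; 15% of £780 = £117. Patient owes £117 (running OOP £3,060.60).
Claim 4 — £11,720: deductible already satisfied, so patient's share is 15% × £11,720 = £1,758. Patient pays £1,758; OOP now £4,818.60.
Claim 5 — £13,249: deductible met; 15% of £13,249 = £1,987.35. That would push OOP to £6,805.95, over the £4,900 cap, so patient pays £4,900 − £4,818.60 = £81.40.

£81.40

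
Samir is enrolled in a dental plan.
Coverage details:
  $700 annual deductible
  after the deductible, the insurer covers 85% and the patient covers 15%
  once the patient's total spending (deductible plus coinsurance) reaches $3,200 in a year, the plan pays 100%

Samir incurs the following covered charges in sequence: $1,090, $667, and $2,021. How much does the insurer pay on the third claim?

#1 ($1,090): deductible takes $700, $390 remains; 15% of $390 = $58.50. Patient pays $758.50; OOP now $758.50. Plan pays $1,090 − $758.50 = $331.50.
#2 ($667): 15% coinsurance on $667 = $100.05. Patient owes $100.05 (running OOP $858.55). Plan pays $667 − $100.05 = $566.95.
#3 ($2,021): deductible met; 15% of $2,021 = $303.15. Patient pays $303.15; OOP now $1,161.70. Plan pays $2,021 − $303.15 = $1,717.85.

$1,717.85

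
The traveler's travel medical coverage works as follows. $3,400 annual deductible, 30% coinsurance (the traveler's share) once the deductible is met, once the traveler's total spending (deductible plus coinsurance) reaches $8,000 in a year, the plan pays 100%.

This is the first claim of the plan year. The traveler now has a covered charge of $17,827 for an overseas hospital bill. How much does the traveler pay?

$7,728.10

Deductible not yet touched, so the first $3,400 of the bill goes to the deductible.
After the $3,400 deductible portion, $17,827 − $3,400 = $14,427 is subject to coinsurance.
Coinsurance: $14,427 × 30% = $4,328.10.
So the traveler owes $3,400 + $4,328.10 = $7,728.10 before any cap.
Year-to-date out-of-pocket becomes $0 + $7,728.10 = $7,728.10, still under the $8,000 maximum, so no cap applies.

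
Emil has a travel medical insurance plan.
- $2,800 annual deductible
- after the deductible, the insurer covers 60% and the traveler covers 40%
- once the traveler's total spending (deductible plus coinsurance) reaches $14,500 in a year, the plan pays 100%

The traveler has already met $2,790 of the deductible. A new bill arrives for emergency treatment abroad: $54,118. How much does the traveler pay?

$11,710

Deductible still to meet: $2,800 − $2,790 = $10.
After the $10 deductible portion, $54,118 − $10 = $54,108 is subject to coinsurance.
Traveler's 40% share of $54,108 is $21,643.20.
Traveler responsibility before any cap: $10 + $21,643.20 = $21,653.20.
Year-to-date out-of-pocket would reach $2,790 + $21,653.20 = $24,443.20, above the $14,500 maximum, so the traveler pays only $14,500 − $2,790 = $11,710.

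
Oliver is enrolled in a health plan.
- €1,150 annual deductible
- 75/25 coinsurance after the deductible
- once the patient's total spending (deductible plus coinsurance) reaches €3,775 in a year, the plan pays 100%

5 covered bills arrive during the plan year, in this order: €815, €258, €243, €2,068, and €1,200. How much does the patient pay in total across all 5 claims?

€2,008.50

Claim 1 — €815: all of it applies to the deductible. Patient pays €815; OOP now €815.
Claim 2 — €258: all of it applies to the deductible. Cost to patient: €258. OOP to date €1,073.
Claim 3 — €243: €77 finishes the deductible; €166 goes to coinsurance; patient's 25% is €41.50. Patient pays €118.50; OOP now €1,191.50.
Claim 4 — €2,068: deductible already satisfied, so patient's share is 25% × €2,068 = €517. Patient owes €517 (running OOP €1,708.50).
Claim 5 — €1,200: deductible met; 25% of €1,200 = €300. Patient pays €300; OOP now €2,008.50.
Total paid by the patient: €815 + €258 + €118.50 + €517 + €300 = €2,008.50.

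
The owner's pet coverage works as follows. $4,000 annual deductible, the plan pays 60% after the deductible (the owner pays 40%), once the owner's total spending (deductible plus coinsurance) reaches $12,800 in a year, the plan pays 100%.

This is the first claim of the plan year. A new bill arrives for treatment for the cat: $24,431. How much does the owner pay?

Nothing has been paid toward the $4,000 deductible, so the first $4,000 of this charge is applied there.
That leaves $24,431 − $4,000 = $20,431 for coinsurance.
Coinsurance: $20,431 × 40% = $8,172.40.
That puts the owner's cost at $4,000 + $8,172.40 = $12,172.40 before any cap.
Cumulative spending $0 + $12,172.40 = $12,172.40 stays under the $12,800 maximum.

$12,172.40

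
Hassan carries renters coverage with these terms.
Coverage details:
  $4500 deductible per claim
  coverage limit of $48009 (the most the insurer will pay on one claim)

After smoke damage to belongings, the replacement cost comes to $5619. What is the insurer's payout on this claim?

After the deductible, $5619 − $4500 = $1119 remains.
$1119 ≤ $48009, so the limit doesn't bind; insurer pays $1119.

$1119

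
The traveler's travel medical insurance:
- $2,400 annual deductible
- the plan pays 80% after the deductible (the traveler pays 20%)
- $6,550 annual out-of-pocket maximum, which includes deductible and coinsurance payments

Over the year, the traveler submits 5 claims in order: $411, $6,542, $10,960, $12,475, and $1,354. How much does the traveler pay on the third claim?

$2,192

Claim 1 ($411): all of it applies to the deductible. Traveler owes $411 (running OOP $411).
Claim 2 ($6,542): $1,989 to deductible, leaving $4,553; 20% of $4,553 = $910.60. Cost to traveler: $2,899.60. OOP to date $3,310.60.
Claim 3 ($10,960): 20% coinsurance on $10,960 = $2,192. Traveler owes $2,192 (running OOP $5,502.60).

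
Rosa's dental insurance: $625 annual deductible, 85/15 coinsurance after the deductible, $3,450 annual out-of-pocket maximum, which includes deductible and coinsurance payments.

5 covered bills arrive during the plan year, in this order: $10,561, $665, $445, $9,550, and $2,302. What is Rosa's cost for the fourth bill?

$1,168.10

Claim 1 ($10,561): deductible takes $625, $9,936 remains; 15% of $9,936 = $1,490.40. Patient owes $2,115.40 (running OOP $2,115.40).
Claim 2 ($665): 15% coinsurance on $665 = $99.75. Patient owes $99.75 (running OOP $2,215.15).
Claim 3 ($445): deductible already satisfied, so patient's share is 15% × $445 = $66.75. Patient owes $66.75 (running OOP $2,281.90).
Claim 4 ($9,550): deductible already satisfied, so patient's share is 15% × $9,550 = $1,432.50. That would push OOP to $3,714.40, over the $3,450 cap, so patient pays $3,450 − $2,281.90 = $1,168.10.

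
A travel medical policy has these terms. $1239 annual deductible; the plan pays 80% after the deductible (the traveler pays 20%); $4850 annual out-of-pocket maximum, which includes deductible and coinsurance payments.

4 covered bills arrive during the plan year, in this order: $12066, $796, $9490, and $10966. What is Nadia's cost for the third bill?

Claim 1 — $12066: $1239 to deductible, leaving $10827; coinsurance $10827 × 20% = $2165.40. Cost to traveler: $3404.40. OOP to date $3404.40.
Claim 2 — $796: deductible already satisfied, so traveler's share is 20% × $796 = $159.20. Traveler pays $159.20; OOP now $3563.60.
Claim 3 — $9490: deductible already satisfied, so traveler's share is 20% × $9490 = $1898. OOP would hit $5461.60 > $4850, so the cap limits the traveler to $4850 − $3563.60 = $1286.40.

$1286.40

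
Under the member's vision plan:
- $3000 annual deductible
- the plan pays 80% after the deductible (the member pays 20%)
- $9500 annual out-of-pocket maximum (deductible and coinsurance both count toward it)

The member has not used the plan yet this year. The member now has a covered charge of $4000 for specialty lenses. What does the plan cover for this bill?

Nothing has been paid toward the $3000 deductible, so the first $3000 of this charge is applied there.
The remaining $1000 (= $4000 − $3000) moves to coinsurance.
Coinsurance: $1000 × 20% = $200.
Member responsibility before any cap: $3000 + $200 = $3200.
Year-to-date out-of-pocket becomes $0 + $3200 = $3200, still under the $9500 maximum, so no cap applies.
The plan picks up $4000 − $3200 = $800.

$800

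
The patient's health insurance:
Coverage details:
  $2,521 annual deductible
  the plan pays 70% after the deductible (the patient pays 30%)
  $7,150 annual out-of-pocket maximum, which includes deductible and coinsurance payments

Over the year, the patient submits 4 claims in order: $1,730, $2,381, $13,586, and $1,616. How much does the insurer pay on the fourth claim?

$1,539.80

Claim 1 — $1,730: fully absorbed by the deductible. Patient owes $1,730 (running OOP $1,730). Insurer: $1,730 − $1,730 = $0.
Claim 2 — $2,381: $791 to deductible, leaving $1,590; 30% of $1,590 = $477. Cost to patient: $1,268. OOP to date $2,998. Insurer: $2,381 − $1,268 = $1,113.
Claim 3 — $13,586: 30% coinsurance on $13,586 = $4,075.80. Patient owes $4,075.80 (running OOP $7,073.80). Plan pays $13,586 − $4,075.80 = $9,510.20.
Claim 4 — $1,616: deductible met; 30% of $1,616 = $484.80. OOP would hit $7,558.60 > $7,150, so the cap limits the patient to $7,150 − $7,073.80 = $76.20. Plan pays $1,616 − $76.20 = $1,539.80.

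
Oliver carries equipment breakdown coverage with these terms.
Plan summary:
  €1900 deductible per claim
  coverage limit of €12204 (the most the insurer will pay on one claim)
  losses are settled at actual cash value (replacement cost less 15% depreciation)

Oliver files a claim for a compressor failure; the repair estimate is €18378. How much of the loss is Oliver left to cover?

€6174

At 15% depreciation, ACV = €18378 − €2756.70 = €15621.30.
Less the €1900 deductible: €15621.30 − €1900 = €13721.30.
Since €13721.30 > €12204, the payout is capped at €12204.
Business owner's share is the uncovered remainder: €18378 − €12204 = €6174.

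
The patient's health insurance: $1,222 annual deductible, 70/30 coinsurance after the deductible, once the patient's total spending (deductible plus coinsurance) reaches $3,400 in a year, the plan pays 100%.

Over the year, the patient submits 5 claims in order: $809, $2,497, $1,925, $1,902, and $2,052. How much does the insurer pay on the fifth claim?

$1,647.30

#1 ($809): entire amount goes to the deductible. Patient pays $809; OOP now $809. Plan pays $809 − $809 = $0.
#2 ($2,497): $413 finishes the deductible; $2,084 goes to coinsurance; patient's 30% is $625.20. Patient owes $1,038.20 (running OOP $1,847.20). Insurer: $2,497 − $1,038.20 = $1,458.80.
#3 ($1,925): 30% coinsurance on $1,925 = $577.50. Cost to patient: $577.50. OOP to date $2,424.70. Plan pays $1,925 − $577.50 = $1,347.50.
#4 ($1,902): deductible met; 30% of $1,902 = $570.60. Patient pays $570.60; OOP now $2,995.30. Plan pays $1,902 − $570.60 = $1,331.40.
#5 ($2,052): deductible met; 30% of $2,052 = $615.60. Adding that to $2,995.30 gives $3,610.90, past the $3,400 cap; patient pays only $3,400 − $2,995.30 = $404.70. Plan pays $2,052 − $404.70 = $1,647.30.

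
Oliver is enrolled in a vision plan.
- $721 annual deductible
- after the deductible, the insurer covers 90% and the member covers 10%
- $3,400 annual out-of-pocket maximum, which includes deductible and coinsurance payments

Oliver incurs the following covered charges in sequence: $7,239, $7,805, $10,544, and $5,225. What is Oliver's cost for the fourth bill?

Claim 1 — $7,239: $721 to deductible, leaving $6,518; member's 10% is $651.80. Cost to member: $1,372.80. OOP to date $1,372.80.
Claim 2 — $7,805: 10% coinsurance on $7,805 = $780.50. Cost to member: $780.50. OOP to date $2,153.30.
Claim 3 — $10,544: deductible already satisfied, so member's share is 10% × $10,544 = $1,054.40. Cost to member: $1,054.40. OOP to date $3,207.70.
Claim 4 — $5,225: 10% coinsurance on $5,225 = $522.50. Adding that to $3,207.70 gives $3,730.20, past the $3,400 cap; member pays only $3,400 − $3,207.70 = $192.30.

$192.30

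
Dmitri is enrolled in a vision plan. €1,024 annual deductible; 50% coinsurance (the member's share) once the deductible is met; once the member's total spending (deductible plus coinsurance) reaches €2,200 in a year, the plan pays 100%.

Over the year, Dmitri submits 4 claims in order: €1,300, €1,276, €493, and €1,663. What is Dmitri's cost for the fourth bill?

#1 (€1,300): deductible takes €1,024, €276 remains; coinsurance €276 × 50% = €138. Member owes €1,162 (running OOP €1,162).
#2 (€1,276): 50% coinsurance on €1,276 = €638. Member owes €638 (running OOP €1,800).
#3 (€493): 50% coinsurance on €493 = €246.50. Cost to member: €246.50. OOP to date €2,046.50.
#4 (€1,663): deductible already satisfied, so member's share is 50% × €1,663 = €831.50. OOP would hit €2,878 > €2,200, so the cap limits the member to €2,200 − €2,046.50 = €153.50.

€153.50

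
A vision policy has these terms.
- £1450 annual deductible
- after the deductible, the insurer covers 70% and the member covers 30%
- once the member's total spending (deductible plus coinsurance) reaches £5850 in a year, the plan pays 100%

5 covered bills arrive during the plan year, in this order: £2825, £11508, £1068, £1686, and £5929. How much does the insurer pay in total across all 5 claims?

Claim 1 (£2825): £1450 finishes the deductible; £1375 goes to coinsurance; coinsurance £1375 × 30% = £412.50. Cost to member: £1862.50. OOP to date £1862.50. Insurer: £2825 − £1862.50 = £962.50.
Claim 2 (£11508): 30% coinsurance on £11508 = £3452.40. Cost to member: £3452.40. OOP to date £5314.90. Insurer: £11508 − £3452.40 = £8055.60.
Claim 3 (£1068): deductible already satisfied, so member's share is 30% × £1068 = £320.40. Member owes £320.40 (running OOP £5635.30). Insurer: £1068 − £320.40 = £747.60.
Claim 4 (£1686): deductible met; 30% of £1686 = £505.80. That would push OOP to £6141.10, over the £5850 cap, so member pays £5850 − £5635.30 = £214.70. Plan pays £1686 − £214.70 = £1471.30.
Claim 5 (£5929): deductible met; 30% of £5929 = £1778.70. That would push OOP to £7628.70, over the £5850 cap, so member pays £5850 − £5850 = £0. Insurer: £5929 − £0 = £5929.
Insurer total = bills − member's total = £23016 − £5850 = £17166.

£17166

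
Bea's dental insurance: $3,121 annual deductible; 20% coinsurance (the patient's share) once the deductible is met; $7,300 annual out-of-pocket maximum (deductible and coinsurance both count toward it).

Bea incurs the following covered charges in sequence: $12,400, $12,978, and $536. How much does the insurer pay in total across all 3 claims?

#1 ($12,400): $3,121 finishes the deductible; $9,279 goes to coinsurance; coinsurance $9,279 × 20% = $1,855.80. Patient pays $4,976.80; OOP now $4,976.80. Plan pays $12,400 − $4,976.80 = $7,423.20.
#2 ($12,978): deductible met; 20% of $12,978 = $2,595.60. OOP would hit $7,572.40 > $7,300, so the cap limits the patient to $7,300 − $4,976.80 = $2,323.20. Insurer: $12,978 − $2,323.20 = $10,654.80.
#3 ($536): deductible met; 20% of $536 = $107.20. That would push OOP to $7,407.20, over the $7,300 cap, so patient pays $7,300 − $7,300 = $0. Plan pays $536 − $0 = $536.
Insurer total = bills − patient's total = $25,914 − $7,300 = $18,614.

$18,614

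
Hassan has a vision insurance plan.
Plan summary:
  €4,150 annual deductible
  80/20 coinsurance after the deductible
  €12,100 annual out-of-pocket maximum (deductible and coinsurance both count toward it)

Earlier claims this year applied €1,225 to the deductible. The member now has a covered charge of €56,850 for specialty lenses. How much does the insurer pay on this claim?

Deductible still to meet: €4,150 − €1,225 = €2,925.
That leaves €56,850 − €2,925 = €53,925 for coinsurance.
20% of €53,925 = €10,785 falls to the member.
So the member owes €2,925 + €10,785 = €13,710 before any cap.
That would bring total out-of-pocket to €14,935, past the €12,100 cap. The member is capped at €12,100 − €1,225 = €10,875 on this claim.
Insurer pays the balance: €56,850 − €10,875 = €45,975.

€45,975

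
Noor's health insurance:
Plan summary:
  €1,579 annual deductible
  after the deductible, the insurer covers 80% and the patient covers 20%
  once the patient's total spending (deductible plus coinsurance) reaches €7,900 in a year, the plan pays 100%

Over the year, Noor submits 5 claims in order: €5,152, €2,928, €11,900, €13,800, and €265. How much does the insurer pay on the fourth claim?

€11,159.20

#1 (€5,152): deductible takes €1,579, €3,573 remains; 20% of €3,573 = €714.60. Patient pays €2,293.60; OOP now €2,293.60. Insurer: €5,152 − €2,293.60 = €2,858.40.
#2 (€2,928): 20% coinsurance on €2,928 = €585.60. Patient owes €585.60 (running OOP €2,879.20). Plan pays €2,928 − €585.60 = €2,342.40.
#3 (€11,900): 20% coinsurance on €11,900 = €2,380. Cost to patient: €2,380. OOP to date €5,259.20. Plan pays €11,900 − €2,380 = €9,520.
#4 (€13,800): deductible already satisfied, so patient's share is 20% × €13,800 = €2,760. OOP would hit €8,019.20 > €7,900, so the cap limits the patient to €7,900 − €5,259.20 = €2,640.80. Plan pays €13,800 − €2,640.80 = €11,159.20.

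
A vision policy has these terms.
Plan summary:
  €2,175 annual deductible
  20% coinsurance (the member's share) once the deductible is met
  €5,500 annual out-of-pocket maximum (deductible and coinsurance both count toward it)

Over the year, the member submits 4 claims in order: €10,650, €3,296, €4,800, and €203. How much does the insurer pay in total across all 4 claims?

Claim 1 — €10,650: deductible takes €2,175, €8,475 remains; member's 20% is €1,695. Cost to member: €3,870. OOP to date €3,870. Insurer: €10,650 − €3,870 = €6,780.
Claim 2 — €3,296: deductible met; 20% of €3,296 = €659.20. Member owes €659.20 (running OOP €4,529.20). Insurer: €3,296 − €659.20 = €2,636.80.
Claim 3 — €4,800: deductible already satisfied, so member's share is 20% × €4,800 = €960. Cost to member: €960. OOP to date €5,489.20. Plan pays €4,800 − €960 = €3,840.
Claim 4 — €203: deductible met; 20% of €203 = €40.60. OOP would hit €5,529.80 > €5,500, so the cap limits the member to €5,500 − €5,489.20 = €10.80. Plan pays €203 − €10.80 = €192.20.
Insurer total: €6,780 + €2,636.80 + €3,840 + €192.20 = €13,449.

€13,449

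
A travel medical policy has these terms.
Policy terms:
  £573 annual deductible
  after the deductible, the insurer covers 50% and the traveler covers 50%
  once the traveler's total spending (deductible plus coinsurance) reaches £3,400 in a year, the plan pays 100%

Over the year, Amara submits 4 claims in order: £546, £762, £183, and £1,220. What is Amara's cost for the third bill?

£91.50

Bill 1, £546: fully absorbed by the deductible. Cost to traveler: £546. OOP to date £546.
Bill 2, £762: £27 to deductible, leaving £735; coinsurance £735 × 50% = £367.50. Cost to traveler: £394.50. OOP to date £940.50.
Bill 3, £183: deductible already satisfied, so traveler's share is 50% × £183 = £91.50. Traveler pays £91.50; OOP now £1,032.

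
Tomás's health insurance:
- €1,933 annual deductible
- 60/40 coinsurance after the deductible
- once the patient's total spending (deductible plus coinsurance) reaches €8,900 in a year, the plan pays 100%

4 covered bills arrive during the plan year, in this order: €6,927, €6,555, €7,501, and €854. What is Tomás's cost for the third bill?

€2,347.40

#1 (€6,927): €1,933 finishes the deductible; €4,994 goes to coinsurance; 40% of €4,994 = €1,997.60. Patient pays €3,930.60; OOP now €3,930.60.
#2 (€6,555): deductible met; 40% of €6,555 = €2,622. Patient pays €2,622; OOP now €6,552.60.
#3 (€7,501): 40% coinsurance on €7,501 = €3,000.40. OOP would hit €9,553 > €8,900, so the cap limits the patient to €8,900 − €6,552.60 = €2,347.40.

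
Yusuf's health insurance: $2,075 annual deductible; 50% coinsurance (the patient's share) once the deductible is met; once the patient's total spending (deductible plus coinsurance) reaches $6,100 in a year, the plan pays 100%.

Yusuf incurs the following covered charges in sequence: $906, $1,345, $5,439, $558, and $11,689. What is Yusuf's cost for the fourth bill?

$279

Claim 1 ($906): entire amount goes to the deductible. Patient pays $906; OOP now $906.
Claim 2 ($1,345): $1,169 finishes the deductible; $176 goes to coinsurance; 50% of $176 = $88. Patient pays $1,257; OOP now $2,163.
Claim 3 ($5,439): deductible already satisfied, so patient's share is 50% × $5,439 = $2,719.50. Patient pays $2,719.50; OOP now $4,882.50.
Claim 4 ($558): deductible already satisfied, so patient's share is 50% × $558 = $279. Patient pays $279; OOP now $5,161.50.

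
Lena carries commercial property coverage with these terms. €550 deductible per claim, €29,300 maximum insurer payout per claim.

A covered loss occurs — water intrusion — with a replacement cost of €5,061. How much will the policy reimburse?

€4,511

Less the €550 deductible: €5,061 − €550 = €4,511.
€4,511 is within the €29,300 limit, so the insurer pays €4,511.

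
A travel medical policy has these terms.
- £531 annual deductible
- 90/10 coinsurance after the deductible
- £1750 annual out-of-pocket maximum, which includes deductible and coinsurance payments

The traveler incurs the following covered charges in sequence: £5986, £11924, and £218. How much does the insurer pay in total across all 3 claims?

£16378

Claim 1 — £5986: deductible takes £531, £5455 remains; 10% of £5455 = £545.50. Traveler owes £1076.50 (running OOP £1076.50). Plan pays £5986 − £1076.50 = £4909.50.
Claim 2 — £11924: deductible already satisfied, so traveler's share is 10% × £11924 = £1192.40. OOP would hit £2268.90 > £1750, so the cap limits the traveler to £1750 − £1076.50 = £673.50. Insurer: £11924 − £673.50 = £11250.50.
Claim 3 — £218: deductible already satisfied, so traveler's share is 10% × £218 = £21.80. Adding that to £1750 gives £1771.80, past the £1750 cap; traveler pays only £1750 − £1750 = £0. Plan pays £218 − £0 = £218.
Insurer total = bills − traveler's total = £18128 − £1750 = £16378.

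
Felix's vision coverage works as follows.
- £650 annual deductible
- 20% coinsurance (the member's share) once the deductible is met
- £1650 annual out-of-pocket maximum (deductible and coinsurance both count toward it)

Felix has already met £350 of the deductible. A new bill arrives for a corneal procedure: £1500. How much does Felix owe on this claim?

£350 of the £650 deductible is already met, leaving £300.
After the £300 deductible portion, £1500 − £300 = £1200 is subject to coinsurance.
Member's 20% share of £1200 is £240.
So the member owes £300 + £240 = £540 before any cap.
Cumulative spending £350 + £540 = £890 stays under the £1650 maximum.

£540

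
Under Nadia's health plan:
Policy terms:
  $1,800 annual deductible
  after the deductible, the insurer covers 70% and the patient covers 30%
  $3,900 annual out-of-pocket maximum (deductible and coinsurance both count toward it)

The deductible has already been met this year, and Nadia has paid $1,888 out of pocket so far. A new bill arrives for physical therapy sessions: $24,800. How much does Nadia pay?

$2,012

With the deductible met, the entire $24,800 is subject to coinsurance.
30% of $24,800 = $7,440 falls to the patient.
Year-to-date out-of-pocket would reach $1,888 + $7,440 = $9,328, above the $3,900 maximum, so the patient pays only $3,900 − $1,888 = $2,012.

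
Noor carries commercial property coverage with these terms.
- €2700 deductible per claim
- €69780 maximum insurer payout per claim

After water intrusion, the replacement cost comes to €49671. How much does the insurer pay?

€46971

Subtract the deductible: €49671 − €2700 = €46971.
That's under the €69780 cap, so the insurer reimburses the full €46971.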